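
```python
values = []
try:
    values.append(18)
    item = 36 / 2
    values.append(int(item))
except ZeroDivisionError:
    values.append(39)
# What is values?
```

Step-by-step execution trace:
1. try: `values.append(18)` → values = [18].
2. `item = 36 / 2` → item = 18.0. No exception raised.
3. `values.append(int(item))` → values = [18, 18].
4. `except ZeroDivisionError` is skipped (no exception was raised).
Result: [18, 18]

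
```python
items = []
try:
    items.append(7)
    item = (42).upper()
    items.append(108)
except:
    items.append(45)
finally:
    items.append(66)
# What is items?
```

Step-by-step execution trace:
1. try: `items.append(7)` → items = [7].
2. `item = (42).upper()` raises AttributeError; `items.append(108)` is not reached.
3. bare `except` matches → `items.append(45)` → items = [7, 45].
4. finally always runs: `items.append(66)` → items = [7, 45, 66].
Result: [7, 45, 66]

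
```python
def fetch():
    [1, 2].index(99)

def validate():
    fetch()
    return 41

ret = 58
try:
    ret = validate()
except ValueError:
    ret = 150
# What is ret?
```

Step-by-step execution trace:
1. ret starts at 58.
2. try: `validate()` calls `fetch()`.
3. `fetch()` evaluates `[1, 2].index(99)`, which raises ValueError; it propagates through validate (uncaught).
4. `return 41` in validate is not reached; the assignment to ret does not complete.
5. `except ValueError` matches → ret = 150.
Result: 150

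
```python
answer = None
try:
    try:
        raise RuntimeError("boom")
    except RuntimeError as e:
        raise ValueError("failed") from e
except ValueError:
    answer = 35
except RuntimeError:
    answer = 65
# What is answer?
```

Step-by-step execution trace:
1. Inner try raises RuntimeError; inner `except RuntimeError as e` catches it.
2. `raise ValueError(...) from e` raises ValueError (RuntimeError is attached as __cause__, but only ValueError is active).
3. Outer `except ValueError` matches → answer = 35.
4. `except RuntimeError` is not reached.
Result: 35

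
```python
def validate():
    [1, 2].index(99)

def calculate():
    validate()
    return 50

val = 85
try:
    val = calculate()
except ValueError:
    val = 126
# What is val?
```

Step-by-step execution trace:
1. val starts at 85.
2. try: `calculate()` calls `validate()`.
3. `validate()` evaluates `[1, 2].index(99)`, which raises ValueError; it propagates through calculate (uncaught).
4. `return 50` in calculate is not reached; the assignment to val does not complete.
5. `except ValueError` matches → val = 126.
Result: 126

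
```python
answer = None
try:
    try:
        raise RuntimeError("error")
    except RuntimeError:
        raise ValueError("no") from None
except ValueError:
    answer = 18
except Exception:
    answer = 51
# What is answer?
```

Step-by-step execution trace:
1. Inner try raises RuntimeError; inner `except RuntimeError` catches it.
2. `raise ValueError(...) from None` raises ValueError (from None suppresses __context__, but the active exception is still ValueError).
3. Outer `except ValueError` matches → answer = 18.
4. `except Exception` is not reached.
Result: 18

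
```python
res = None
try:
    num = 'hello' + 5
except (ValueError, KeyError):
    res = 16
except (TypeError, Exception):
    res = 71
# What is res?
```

Step-by-step execution trace:
1. `num = 'hello' + 5` raises TypeError.
2. `except (ValueError, KeyError)` does not match TypeError; skipped.
3. `except (TypeError, Exception)` matches (TypeError is in the tuple) → res = 71.
Result: 71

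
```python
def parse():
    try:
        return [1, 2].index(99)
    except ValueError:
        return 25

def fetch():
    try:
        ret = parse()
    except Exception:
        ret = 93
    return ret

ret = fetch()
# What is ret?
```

Step-by-step execution trace:
1. `fetch()` calls `parse()`.
2. In parse: `[1, 2].index(99)` raises ValueError; `except ValueError` catches it → returns 25.
3. In fetch: `ret = parse()` → ret = 25. No exception reaches fetch.
4. `except Exception` is skipped; fetch returns 25.
5. ret = 25.
Result: 25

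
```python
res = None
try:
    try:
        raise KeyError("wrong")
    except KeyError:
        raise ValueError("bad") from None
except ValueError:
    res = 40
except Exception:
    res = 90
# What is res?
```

Step-by-step execution trace:
1. Inner try raises KeyError; inner `except KeyError` catches it.
2. `raise ValueError(...) from None` raises ValueError (from None suppresses __context__, but the active exception is still ValueError).
3. Outer `except ValueError` matches → res = 40.
4. `except Exception` is not reached.
Result: 40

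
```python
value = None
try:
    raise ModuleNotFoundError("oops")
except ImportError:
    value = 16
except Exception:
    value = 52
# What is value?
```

Step-by-step execution trace:
1. `raise ModuleNotFoundError(...)` raises ModuleNotFoundError.
2. `except ImportError` matches (ModuleNotFoundError is a subclass of ImportError) → value = 16.
3. `except Exception` is not reached.
Result: 16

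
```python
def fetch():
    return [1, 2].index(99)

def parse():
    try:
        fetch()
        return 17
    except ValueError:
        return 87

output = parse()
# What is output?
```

Step-by-step execution trace:
1. `parse()` calls `fetch()`.
2. `fetch()` evaluates `[1, 2].index(99)`, which raises ValueError; it propagates to the caller.
3. `return 17` is not reached.
4. `except ValueError` in parse matches → returns 87.
5. output = 87.
Result: 87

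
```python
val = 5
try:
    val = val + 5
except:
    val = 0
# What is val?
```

Step-by-step execution trace:
1. val starts at 5.
2. try: `val = val + 5` → val = 10. No exception raised.
3. `except` is skipped.
Result: 10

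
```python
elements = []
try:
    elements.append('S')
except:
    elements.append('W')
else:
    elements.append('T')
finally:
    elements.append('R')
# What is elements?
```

Step-by-step execution trace:
1. try: `elements.append('S')` → elements = ['S']. No exception raised.
2. `except` is skipped.
3. `else` runs: `elements.append('T')` → elements = ['S', 'T'].
4. `finally` always runs: `elements.append('R')` → elements = ['S', 'T', 'R'].
Result: ['S', 'T', 'R']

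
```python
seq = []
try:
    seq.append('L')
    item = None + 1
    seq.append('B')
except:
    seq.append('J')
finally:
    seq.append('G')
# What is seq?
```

Step-by-step execution trace:
1. try: `seq.append('L')` → seq = ['L'].
2. `item = None + 1` raises TypeError; `seq.append('B')` is not reached.
3. bare `except` matches → `seq.append('J')` → seq = ['L', 'J'].
4. finally always runs: `seq.append('G')` → seq = ['L', 'J', 'G'].
Result: ['L', 'J', 'G']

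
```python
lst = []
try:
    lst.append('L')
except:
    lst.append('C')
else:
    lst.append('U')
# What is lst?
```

Step-by-step execution trace:
1. try: `lst.append('L')` → lst = ['L']. No exception raised.
2. `except` is skipped.
3. `else` runs (try completed without exception): `lst.append('U')` → lst = ['L', 'U'].
Result: ['L', 'U']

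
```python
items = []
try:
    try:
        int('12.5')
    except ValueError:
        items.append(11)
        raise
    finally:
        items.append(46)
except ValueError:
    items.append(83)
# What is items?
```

Step-by-step execution trace:
1. Inner try: `int('12.5')` raises ValueError.
2. Inner `except ValueError` matches → `items.append(11)` → items = [11].
3. bare `raise` re-raises ValueError.
4. Inner `finally` runs during unwinding: `items.append(46)` → items = [11, 46].
5. Outer `except ValueError` matches → `items.append(83)` → items = [11, 46, 83].
Result: [11, 46, 83]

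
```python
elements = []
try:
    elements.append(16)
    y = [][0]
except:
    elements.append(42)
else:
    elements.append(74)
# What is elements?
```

Step-by-step execution trace:
1. try: `elements.append(16)` → elements = [16].
2. `y = [][0]` raises IndexError.
3. bare `except` matches → `elements.append(42)` → elements = [16, 42].
4. `else` is skipped (an exception was raised).
Result: [16, 42]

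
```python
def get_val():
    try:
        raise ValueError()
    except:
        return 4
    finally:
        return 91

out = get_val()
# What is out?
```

Step-by-step execution trace:
1. `get_val()` enters try: `raise ValueError()` raises ValueError.
2. bare `except` matches → `return 4` sets pending return value 4.
3. Before returning, `finally: return 91` runs and overrides the pending return.
4. get_val() returns 91 → out = 91.
Result: 91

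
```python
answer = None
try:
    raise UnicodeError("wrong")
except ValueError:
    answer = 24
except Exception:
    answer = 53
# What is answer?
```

Step-by-step execution trace:
1. `raise UnicodeError(...)` raises UnicodeError.
2. `except ValueError` matches (UnicodeError is a subclass of ValueError) → answer = 24.
3. `except Exception` is not reached.
Result: 24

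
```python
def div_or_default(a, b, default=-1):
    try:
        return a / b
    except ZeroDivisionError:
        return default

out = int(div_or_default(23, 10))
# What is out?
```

Step-by-step execution trace:
1. `div_or_default(23, 10)` enters try: `return 23 / 10` → returns 2.3. No exception raised.
2. `except ZeroDivisionError` is skipped.
3. `int(2.3)` → 2 → out = 2.
Result: 2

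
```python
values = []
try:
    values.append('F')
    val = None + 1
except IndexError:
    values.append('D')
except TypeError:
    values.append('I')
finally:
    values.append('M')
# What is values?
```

Step-by-step execution trace:
1. try: `values.append('F')` → values = ['F'].
2. `val = None + 1` raises TypeError.
3. `except IndexError` does not match TypeError; skipped.
4. `except TypeError` matches → `values.append('I')` → values = ['F', 'I'].
5. finally always runs: `values.append('M')` → values = ['F', 'I', 'M'].
Result: ['F', 'I', 'M']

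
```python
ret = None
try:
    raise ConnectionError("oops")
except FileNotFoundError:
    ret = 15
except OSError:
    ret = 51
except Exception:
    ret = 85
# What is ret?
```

Step-by-step execution trace:
1. `raise ConnectionError(...)` raises ConnectionError.
2. `except FileNotFoundError` does not match (ConnectionError is not a subclass of FileNotFoundError); skipped.
3. `except OSError` matches (ConnectionError is a subclass of OSError) → ret = 51.
4. `except Exception` is not reached.
Result: 51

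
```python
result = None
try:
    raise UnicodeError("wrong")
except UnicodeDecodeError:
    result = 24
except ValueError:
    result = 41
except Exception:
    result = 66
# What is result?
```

Step-by-step execution trace:
1. `raise UnicodeError(...)` raises UnicodeError.
2. `except UnicodeDecodeError` does not match (UnicodeError is not a subclass of UnicodeDecodeError); skipped.
3. `except ValueError` matches (UnicodeError is a subclass of ValueError) → result = 41.
4. `except Exception` is not reached.
Result: 41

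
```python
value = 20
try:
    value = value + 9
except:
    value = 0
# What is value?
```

Step-by-step execution trace:
1. value starts at 20.
2. try: `value = value + 9` → value = 29. No exception raised.
3. `except` is skipped.
Result: 29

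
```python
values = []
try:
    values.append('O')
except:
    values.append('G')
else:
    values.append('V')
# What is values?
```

Step-by-step execution trace:
1. try: `values.append('O')` → values = ['O']. No exception raised.
2. `except` is skipped.
3. `else` runs (try completed without exception): `values.append('V')` → values = ['O', 'V'].
Result: ['O', 'V']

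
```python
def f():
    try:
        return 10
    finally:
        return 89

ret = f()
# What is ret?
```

Step-by-step execution trace:
1. `f()` enters try: `return 10` sets pending return value 10.
2. Before returning, `finally: return 89` runs and overrides the pending return.
3. f() returns 89 → ret = 89.
Result: 89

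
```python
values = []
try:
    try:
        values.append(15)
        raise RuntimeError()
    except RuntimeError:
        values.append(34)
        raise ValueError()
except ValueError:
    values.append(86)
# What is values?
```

Step-by-step execution trace:
1. Inner try: `values.append(15)` → values = [15].
2. `raise RuntimeError()` raises RuntimeError.
3. Inner `except RuntimeError` matches → `values.append(34)` → values = [15, 34].
4. `raise ValueError()` raises ValueError; propagates to outer try.
5. Outer `except ValueError` matches → `values.append(86)` → values = [15, 34, 86].
Result: [15, 34, 86]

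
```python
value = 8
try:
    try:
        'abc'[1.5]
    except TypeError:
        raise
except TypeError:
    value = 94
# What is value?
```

Step-by-step execution trace:
1. Inner try: `'abc'[1.5]` raises TypeError.
2. Inner `except TypeError` matches; bare `raise` re-raises the same TypeError.
3. Outer `except TypeError` matches → value = 94.
Result: 94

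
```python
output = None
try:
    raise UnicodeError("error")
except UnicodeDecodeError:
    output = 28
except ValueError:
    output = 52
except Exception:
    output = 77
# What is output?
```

Step-by-step execution trace:
1. `raise UnicodeError(...)` raises UnicodeError.
2. `except UnicodeDecodeError` does not match (UnicodeError is not a subclass of UnicodeDecodeError); skipped.
3. `except ValueError` matches (UnicodeError is a subclass of ValueError) → output = 52.
4. `except Exception` is not reached.
Result: 52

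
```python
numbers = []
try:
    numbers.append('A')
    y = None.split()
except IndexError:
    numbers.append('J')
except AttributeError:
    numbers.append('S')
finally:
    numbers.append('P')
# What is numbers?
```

Step-by-step execution trace:
1. try: `numbers.append('A')` → numbers = ['A'].
2. `y = None.split()` raises AttributeError.
3. `except IndexError` does not match AttributeError; skipped.
4. `except AttributeError` matches → `numbers.append('S')` → numbers = ['A', 'S'].
5. finally always runs: `numbers.append('P')` → numbers = ['A', 'S', 'P'].
Result: ['A', 'S', 'P']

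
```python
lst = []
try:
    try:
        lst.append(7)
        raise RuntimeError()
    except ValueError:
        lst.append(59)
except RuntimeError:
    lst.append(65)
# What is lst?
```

Step-by-step execution trace:
1. Inner try: `lst.append(7)` → lst = [7].
2. `raise RuntimeError()` raises RuntimeError.
3. Inner `except ValueError` does not match RuntimeError; exception propagates to outer try.
4. Outer `except RuntimeError` matches → `lst.append(65)` → lst = [7, 65].
Result: [7, 65]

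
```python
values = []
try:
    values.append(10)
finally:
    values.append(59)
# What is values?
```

Step-by-step execution trace:
1. try: `values.append(10)` → values = [10].
2. The try body completes without raising.
3. finally always runs: `values.append(59)` → values = [10, 59].
Result: [10, 59]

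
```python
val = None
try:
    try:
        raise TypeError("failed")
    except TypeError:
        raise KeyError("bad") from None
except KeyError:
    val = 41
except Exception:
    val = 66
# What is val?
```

Step-by-step execution trace:
1. Inner try raises TypeError; inner `except TypeError` catches it.
2. `raise KeyError(...) from None` raises KeyError (from None suppresses __context__, but the active exception is still KeyError).
3. Outer `except KeyError` matches → val = 41.
4. `except Exception` is not reached.
Result: 41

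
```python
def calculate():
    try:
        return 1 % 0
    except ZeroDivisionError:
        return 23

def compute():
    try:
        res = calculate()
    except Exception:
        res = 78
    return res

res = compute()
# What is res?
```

Step-by-step execution trace:
1. `compute()` calls `calculate()`.
2. In calculate: `1 % 0` raises ZeroDivisionError; `except ZeroDivisionError` catches it → returns 23.
3. In compute: `res = calculate()` → res = 23. No exception reaches compute.
4. `except Exception` is skipped; compute returns 23.
5. res = 23.
Result: 23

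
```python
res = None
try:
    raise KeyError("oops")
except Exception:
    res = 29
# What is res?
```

Step-by-step execution trace:
1. `raise KeyError(...)` raises KeyError.
2. `except Exception` matches (KeyError is a subclass of Exception) → res = 29.
Result: 29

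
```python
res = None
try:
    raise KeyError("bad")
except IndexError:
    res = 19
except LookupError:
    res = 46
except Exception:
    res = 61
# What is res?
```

Step-by-step execution trace:
1. `raise KeyError(...)` raises KeyError.
2. `except IndexError` does not match (KeyError is not a subclass of IndexError); skipped.
3. `except LookupError` matches (KeyError is a subclass of LookupError) → res = 46.
4. `except Exception` is not reached.
Result: 46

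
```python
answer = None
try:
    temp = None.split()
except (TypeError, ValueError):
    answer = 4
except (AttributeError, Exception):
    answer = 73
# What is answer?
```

Step-by-step execution trace:
1. `temp = None.split()` raises AttributeError.
2. `except (TypeError, ValueError)` does not match AttributeError; skipped.
3. `except (AttributeError, Exception)` matches (AttributeError is in the tuple) → answer = 73.
Result: 73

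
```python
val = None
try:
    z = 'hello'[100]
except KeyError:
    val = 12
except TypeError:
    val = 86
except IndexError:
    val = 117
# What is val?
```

Step-by-step execution trace:
1. `z = 'hello'[100]` raises IndexError.
2. `except KeyError` does not match IndexError; skipped.
3. `except TypeError` does not match IndexError; skipped.
4. `except IndexError` matches → val = 117.
Result: 117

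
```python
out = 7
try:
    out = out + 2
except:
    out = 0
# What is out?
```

Step-by-step execution trace:
1. out starts at 7.
2. try: `out = out + 2` → out = 9. No exception raised.
3. `except` is skipped.
Result: 9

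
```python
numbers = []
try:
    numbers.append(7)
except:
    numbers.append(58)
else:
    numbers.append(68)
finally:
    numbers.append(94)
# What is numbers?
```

Step-by-step execution trace:
1. try: `numbers.append(7)` → numbers = [7]. No exception raised.
2. `except` is skipped.
3. `else` runs: `numbers.append(68)` → numbers = [7, 68].
4. `finally` always runs: `numbers.append(94)` → numbers = [7, 68, 94].
Result: [7, 68, 94]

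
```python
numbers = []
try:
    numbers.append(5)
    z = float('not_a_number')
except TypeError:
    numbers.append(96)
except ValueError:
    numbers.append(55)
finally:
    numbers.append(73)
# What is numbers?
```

Step-by-step execution trace:
1. try: `numbers.append(5)` → numbers = [5].
2. `z = float('not_a_number')` raises ValueError.
3. `except TypeError` does not match ValueError; skipped.
4. `except ValueError` matches → `numbers.append(55)` → numbers = [5, 55].
5. finally always runs: `numbers.append(73)` → numbers = [5, 55, 73].
Result: [5, 55, 73]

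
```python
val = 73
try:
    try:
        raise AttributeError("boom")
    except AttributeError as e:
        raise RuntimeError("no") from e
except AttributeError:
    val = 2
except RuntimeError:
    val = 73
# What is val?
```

Step-by-step execution trace:
1. Inner try raises AttributeError; inner `except AttributeError as e` catches it.
2. `raise RuntimeError(...) from e` raises RuntimeError (AttributeError is attached as __cause__, but only RuntimeError is active).
3. Outer `except AttributeError` does not match RuntimeError; skipped.
4. Outer `except RuntimeError` matches → val = 73.
Result: 73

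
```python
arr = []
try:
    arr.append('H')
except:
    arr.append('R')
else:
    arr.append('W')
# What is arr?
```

Step-by-step execution trace:
1. try: `arr.append('H')` → arr = ['H']. No exception raised.
2. `except` is skipped.
3. `else` runs (try completed without exception): `arr.append('W')` → arr = ['H', 'W'].
Result: ['H', 'W']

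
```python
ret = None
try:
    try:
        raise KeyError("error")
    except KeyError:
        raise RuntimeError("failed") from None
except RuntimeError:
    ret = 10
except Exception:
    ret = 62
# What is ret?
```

Step-by-step execution trace:
1. Inner try raises KeyError; inner `except KeyError` catches it.
2. `raise RuntimeError(...) from None` raises RuntimeError (from None suppresses __context__, but the active exception is still RuntimeError).
3. Outer `except RuntimeError` matches → ret = 10.
4. `except Exception` is not reached.
Result: 10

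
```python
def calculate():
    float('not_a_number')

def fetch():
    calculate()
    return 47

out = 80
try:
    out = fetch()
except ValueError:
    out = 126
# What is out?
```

Step-by-step execution trace:
1. out starts at 80.
2. try: `fetch()` calls `calculate()`.
3. `calculate()` evaluates `float('not_a_number')`, which raises ValueError; it propagates through fetch (uncaught).
4. `return 47` in fetch is not reached; the assignment to out does not complete.
5. `except ValueError` matches → out = 126.
Result: 126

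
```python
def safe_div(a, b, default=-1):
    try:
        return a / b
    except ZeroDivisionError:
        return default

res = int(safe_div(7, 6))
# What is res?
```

Step-by-step execution trace:
1. `safe_div(7, 6)` enters try: `return 7 / 6` → returns 1.1666666666666667. No exception raised.
2. `except ZeroDivisionError` is skipped.
3. `int(1.1666666666666667)` → 1 → res = 1.
Result: 1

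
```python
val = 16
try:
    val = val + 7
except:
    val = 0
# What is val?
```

Step-by-step execution trace:
1. val starts at 16.
2. try: `val = val + 7` → val = 23. No exception raised.
3. `except` is skipped.
Result: 23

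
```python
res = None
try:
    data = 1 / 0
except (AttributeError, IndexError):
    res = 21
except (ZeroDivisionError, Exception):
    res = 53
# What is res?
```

Step-by-step execution trace:
1. `data = 1 / 0` raises ZeroDivisionError.
2. `except (AttributeError, IndexError)` does not match ZeroDivisionError; skipped.
3. `except (ZeroDivisionError, Exception)` matches (ZeroDivisionError is in the tuple) → res = 53.
Result: 53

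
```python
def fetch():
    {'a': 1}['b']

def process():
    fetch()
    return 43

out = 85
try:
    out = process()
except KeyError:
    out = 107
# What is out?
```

Step-by-step execution trace:
1. out starts at 85.
2. try: `process()` calls `fetch()`.
3. `fetch()` evaluates `{'a': 1}['b']`, which raises KeyError; it propagates through process (uncaught).
4. `return 43` in process is not reached; the assignment to out does not complete.
5. `except KeyError` matches → out = 107.
Result: 107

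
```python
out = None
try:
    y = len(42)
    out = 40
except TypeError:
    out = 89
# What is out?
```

Step-by-step execution trace:
1. `y = len(42)` raises TypeError.
2. `out = 40` is not reached.
3. `except TypeError` matches → out = 89.
Result: 89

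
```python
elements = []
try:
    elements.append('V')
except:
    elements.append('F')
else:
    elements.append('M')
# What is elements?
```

Step-by-step execution trace:
1. try: `elements.append('V')` → elements = ['V']. No exception raised.
2. `except` is skipped.
3. `else` runs (try completed without exception): `elements.append('M')` → elements = ['V', 'M'].
Result: ['V', 'M']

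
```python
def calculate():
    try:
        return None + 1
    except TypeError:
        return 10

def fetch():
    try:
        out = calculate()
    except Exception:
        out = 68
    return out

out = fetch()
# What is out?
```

Step-by-step execution trace:
1. `fetch()` calls `calculate()`.
2. In calculate: `None + 1` raises TypeError; `except TypeError` catches it → returns 10.
3. In fetch: `out = calculate()` → out = 10. No exception reaches fetch.
4. `except Exception` is skipped; fetch returns 10.
5. out = 10.
Result: 10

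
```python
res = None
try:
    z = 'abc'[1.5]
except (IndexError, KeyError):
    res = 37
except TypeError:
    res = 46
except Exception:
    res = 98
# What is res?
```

Step-by-step execution trace:
1. `z = 'abc'[1.5]` raises TypeError.
2. `except (IndexError, KeyError)` does not match TypeError; skipped.
3. `except TypeError` matches (exact type match) → res = 46.
4. `except Exception` is not reached.
Result: 46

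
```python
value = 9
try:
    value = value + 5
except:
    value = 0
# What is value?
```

Step-by-step execution trace:
1. value starts at 9.
2. try: `value = value + 5` → value = 14. No exception raised.
3. `except` is skipped.
Result: 14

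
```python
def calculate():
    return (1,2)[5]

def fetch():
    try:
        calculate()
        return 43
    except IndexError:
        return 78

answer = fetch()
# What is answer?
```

Step-by-step execution trace:
1. `fetch()` calls `calculate()`.
2. `calculate()` evaluates `(1,2)[5]`, which raises IndexError; it propagates to the caller.
3. `return 43` is not reached.
4. `except IndexError` in fetch matches → returns 78.
5. answer = 78.
Result: 78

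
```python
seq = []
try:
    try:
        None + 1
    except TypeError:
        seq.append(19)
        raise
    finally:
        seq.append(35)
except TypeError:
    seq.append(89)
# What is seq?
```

Step-by-step execution trace:
1. Inner try: `None + 1` raises TypeError.
2. Inner `except TypeError` matches → `seq.append(19)` → seq = [19].
3. bare `raise` re-raises TypeError.
4. Inner `finally` runs during unwinding: `seq.append(35)` → seq = [19, 35].
5. Outer `except TypeError` matches → `seq.append(89)` → seq = [19, 35, 89].
Result: [19, 35, 89]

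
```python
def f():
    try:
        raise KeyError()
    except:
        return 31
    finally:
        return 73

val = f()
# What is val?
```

Step-by-step execution trace:
1. `f()` enters try: `raise KeyError()` raises KeyError.
2. bare `except` matches → `return 31` sets pending return value 31.
3. Before returning, `finally: return 73` runs and overrides the pending return.
4. f() returns 73 → val = 73.
Result: 73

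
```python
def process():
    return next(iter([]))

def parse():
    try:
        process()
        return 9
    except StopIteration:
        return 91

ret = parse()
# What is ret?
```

Step-by-step execution trace:
1. `parse()` calls `process()`.
2. `process()` evaluates `next(iter([]))`, which raises StopIteration; it propagates to the caller.
3. `return 9` is not reached.
4. `except StopIteration` in parse matches → returns 91.
5. ret = 91.
Result: 91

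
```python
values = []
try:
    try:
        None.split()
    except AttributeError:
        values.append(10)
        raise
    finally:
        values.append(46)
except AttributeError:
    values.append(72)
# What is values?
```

Step-by-step execution trace:
1. Inner try: `None.split()` raises AttributeError.
2. Inner `except AttributeError` matches → `values.append(10)` → values = [10].
3. bare `raise` re-raises AttributeError.
4. Inner `finally` runs during unwinding: `values.append(46)` → values = [10, 46].
5. Outer `except AttributeError` matches → `values.append(72)` → values = [10, 46, 72].
Result: [10, 46, 72]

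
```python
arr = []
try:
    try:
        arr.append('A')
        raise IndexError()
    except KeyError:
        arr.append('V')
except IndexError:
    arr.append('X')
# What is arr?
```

Step-by-step execution trace:
1. Inner try: `arr.append('A')` → arr = ['A'].
2. `raise IndexError()` raises IndexError.
3. Inner `except KeyError` does not match IndexError; exception propagates to outer try.
4. Outer `except IndexError` matches → `arr.append('X')` → arr = ['A', 'X'].
Result: ['A', 'X']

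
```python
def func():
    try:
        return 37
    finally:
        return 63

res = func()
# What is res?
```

Step-by-step execution trace:
1. `func()` enters try: `return 37` sets pending return value 37.
2. Before returning, `finally: return 63` runs and overrides the pending return.
3. func() returns 63 → res = 63.
Result: 63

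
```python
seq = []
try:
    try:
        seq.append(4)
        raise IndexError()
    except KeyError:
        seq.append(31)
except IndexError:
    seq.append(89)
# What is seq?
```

Step-by-step execution trace:
1. Inner try: `seq.append(4)` → seq = [4].
2. `raise IndexError()` raises IndexError.
3. Inner `except KeyError` does not match IndexError; exception propagates to outer try.
4. Outer `except IndexError` matches → `seq.append(89)` → seq = [4, 89].
Result: [4, 89]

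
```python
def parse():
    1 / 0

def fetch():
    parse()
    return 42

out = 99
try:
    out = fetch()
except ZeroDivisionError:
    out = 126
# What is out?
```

Step-by-step execution trace:
1. out starts at 99.
2. try: `fetch()` calls `parse()`.
3. `parse()` evaluates `1 / 0`, which raises ZeroDivisionError; it propagates through fetch (uncaught).
4. `return 42` in fetch is not reached; the assignment to out does not complete.
5. `except ZeroDivisionError` matches → out = 126.
Result: 126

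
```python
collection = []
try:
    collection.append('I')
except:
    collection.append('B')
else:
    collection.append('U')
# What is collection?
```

Step-by-step execution trace:
1. try: `collection.append('I')` → collection = ['I']. No exception raised.
2. `except` is skipped.
3. `else` runs (try completed without exception): `collection.append('U')` → collection = ['I', 'U'].
Result: ['I', 'U']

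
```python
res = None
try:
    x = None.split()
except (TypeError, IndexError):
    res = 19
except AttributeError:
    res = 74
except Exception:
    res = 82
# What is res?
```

Step-by-step execution trace:
1. `x = None.split()` raises AttributeError.
2. `except (TypeError, IndexError)` does not match AttributeError; skipped.
3. `except AttributeError` matches (exact type match) → res = 74.
4. `except Exception` is not reached.
Result: 74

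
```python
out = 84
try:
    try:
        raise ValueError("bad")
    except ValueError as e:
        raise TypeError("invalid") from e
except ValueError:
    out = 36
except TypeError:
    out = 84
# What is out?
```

Step-by-step execution trace:
1. Inner try raises ValueError; inner `except ValueError as e` catches it.
2. `raise TypeError(...) from e` raises TypeError (ValueError is attached as __cause__, but only TypeError is active).
3. Outer `except ValueError` does not match TypeError; skipped.
4. Outer `except TypeError` matches → out = 84.
Result: 84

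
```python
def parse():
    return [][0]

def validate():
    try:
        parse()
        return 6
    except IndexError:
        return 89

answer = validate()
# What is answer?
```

Step-by-step execution trace:
1. `validate()` calls `parse()`.
2. `parse()` evaluates `[][0]`, which raises IndexError; it propagates to the caller.
3. `return 6` is not reached.
4. `except IndexError` in validate matches → returns 89.
5. answer = 89.
Result: 89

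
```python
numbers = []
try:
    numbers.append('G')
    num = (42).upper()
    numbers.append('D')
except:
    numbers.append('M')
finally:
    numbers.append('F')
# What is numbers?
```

Step-by-step execution trace:
1. try: `numbers.append('G')` → numbers = ['G'].
2. `num = (42).upper()` raises AttributeError; `numbers.append('D')` is not reached.
3. bare `except` matches → `numbers.append('M')` → numbers = ['G', 'M'].
4. finally always runs: `numbers.append('F')` → numbers = ['G', 'M', 'F'].
Result: ['G', 'M', 'F']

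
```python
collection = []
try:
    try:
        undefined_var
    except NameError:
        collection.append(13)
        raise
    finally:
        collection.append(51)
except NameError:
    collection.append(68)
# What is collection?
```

Step-by-step execution trace:
1. Inner try: `undefined_var` raises NameError.
2. Inner `except NameError` matches → `collection.append(13)` → collection = [13].
3. bare `raise` re-raises NameError.
4. Inner `finally` runs during unwinding: `collection.append(51)` → collection = [13, 51].
5. Outer `except NameError` matches → `collection.append(68)` → collection = [13, 51, 68].
Result: [13, 51, 68]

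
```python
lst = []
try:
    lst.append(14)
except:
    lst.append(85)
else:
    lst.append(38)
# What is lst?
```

Step-by-step execution trace:
1. try: `lst.append(14)` → lst = [14]. No exception raised.
2. `except` is skipped.
3. `else` runs (try completed without exception): `lst.append(38)` → lst = [14, 38].
Result: [14, 38]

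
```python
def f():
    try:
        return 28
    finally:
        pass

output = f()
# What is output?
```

Step-by-step execution trace:
1. `f()` enters try: `return 28` sets pending return value 28.
2. Before returning, `finally: pass` runs (no effect).
3. f() returns 28 → output = 28.
Result: 28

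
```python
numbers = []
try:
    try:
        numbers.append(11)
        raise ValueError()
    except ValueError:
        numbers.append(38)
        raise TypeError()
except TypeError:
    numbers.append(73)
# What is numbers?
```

Step-by-step execution trace:
1. Inner try: `numbers.append(11)` → numbers = [11].
2. `raise ValueError()` raises ValueError.
3. Inner `except ValueError` matches → `numbers.append(38)` → numbers = [11, 38].
4. `raise TypeError()` raises TypeError; propagates to outer try.
5. Outer `except TypeError` matches → `numbers.append(73)` → numbers = [11, 38, 73].
Result: [11, 38, 73]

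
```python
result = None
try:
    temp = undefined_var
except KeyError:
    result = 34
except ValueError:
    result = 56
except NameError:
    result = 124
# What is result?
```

Step-by-step execution trace:
1. `temp = undefined_var` raises NameError.
2. `except KeyError` does not match NameError; skipped.
3. `except ValueError` does not match NameError; skipped.
4. `except NameError` matches → result = 124.
Result: 124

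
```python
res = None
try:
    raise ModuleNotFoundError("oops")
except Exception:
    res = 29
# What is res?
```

Step-by-step execution trace:
1. `raise ModuleNotFoundError(...)` raises ModuleNotFoundError.
2. `except Exception` matches (ModuleNotFoundError is a subclass of Exception) → res = 29.
Result: 29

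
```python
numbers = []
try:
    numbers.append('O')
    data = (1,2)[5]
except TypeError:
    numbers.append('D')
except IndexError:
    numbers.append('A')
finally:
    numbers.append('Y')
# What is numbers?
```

Step-by-step execution trace:
1. try: `numbers.append('O')` → numbers = ['O'].
2. `data = (1,2)[5]` raises IndexError.
3. `except TypeError` does not match IndexError; skipped.
4. `except IndexError` matches → `numbers.append('A')` → numbers = ['O', 'A'].
5. finally always runs: `numbers.append('Y')` → numbers = ['O', 'A', 'Y'].
Result: ['O', 'A', 'Y']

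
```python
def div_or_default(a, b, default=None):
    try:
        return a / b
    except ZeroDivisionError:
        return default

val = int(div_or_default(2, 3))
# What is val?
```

Step-by-step execution trace:
1. `div_or_default(2, 3)` enters try: `return 2 / 3` → returns 0.6666666666666666. No exception raised.
2. `except ZeroDivisionError` is skipped.
3. `int(0.6666666666666666)` → 0 → val = 0.
Result: 0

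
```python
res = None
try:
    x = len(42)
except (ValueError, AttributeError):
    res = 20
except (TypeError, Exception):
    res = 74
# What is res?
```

Step-by-step execution trace:
1. `x = len(42)` raises TypeError.
2. `except (ValueError, AttributeError)` does not match TypeError; skipped.
3. `except (TypeError, Exception)` matches (TypeError is in the tuple) → res = 74.
Result: 74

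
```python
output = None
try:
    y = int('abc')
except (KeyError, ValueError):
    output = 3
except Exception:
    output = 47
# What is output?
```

Step-by-step execution trace:
1. `y = int('abc')` raises ValueError.
2. `except (KeyError, ValueError)` matches (ValueError is in the tuple) → output = 3.
3. `except Exception` is not reached.
Result: 3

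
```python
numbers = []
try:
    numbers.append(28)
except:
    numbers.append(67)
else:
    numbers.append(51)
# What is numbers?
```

Step-by-step execution trace:
1. try: `numbers.append(28)` → numbers = [28]. No exception raised.
2. `except` is skipped.
3. `else` runs (try completed without exception): `numbers.append(51)` → numbers = [28, 51].
Result: [28, 51]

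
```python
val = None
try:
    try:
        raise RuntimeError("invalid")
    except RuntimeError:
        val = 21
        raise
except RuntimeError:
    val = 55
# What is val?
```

Step-by-step execution trace:
1. Inner try: `raise RuntimeError("invalid")` raises RuntimeError.
2. Inner `except RuntimeError` matches → val = 21.
3. bare `raise` re-raises the same RuntimeError.
4. Outer `except RuntimeError` matches → val = 55.
Result: 55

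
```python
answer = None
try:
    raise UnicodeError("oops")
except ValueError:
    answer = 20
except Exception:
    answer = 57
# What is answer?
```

Step-by-step execution trace:
1. `raise UnicodeError(...)` raises UnicodeError.
2. `except ValueError` matches (UnicodeError is a subclass of ValueError) → answer = 20.
3. `except Exception` is not reached.
Result: 20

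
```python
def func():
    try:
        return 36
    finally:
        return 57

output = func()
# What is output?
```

Step-by-step execution trace:
1. `func()` enters try: `return 36` sets pending return value 36.
2. Before returning, `finally: return 57` runs and overrides the pending return.
3. func() returns 57 → output = 57.
Result: 57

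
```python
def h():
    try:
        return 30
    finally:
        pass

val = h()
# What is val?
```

Step-by-step execution trace:
1. `h()` enters try: `return 30` sets pending return value 30.
2. Before returning, `finally: pass` runs (no effect).
3. h() returns 30 → val = 30.
Result: 30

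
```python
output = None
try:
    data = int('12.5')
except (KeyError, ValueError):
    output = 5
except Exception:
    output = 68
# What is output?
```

Step-by-step execution trace:
1. `data = int('12.5')` raises ValueError.
2. `except (KeyError, ValueError)` matches (ValueError is in the tuple) → output = 5.
3. `except Exception` is not reached.
Result: 5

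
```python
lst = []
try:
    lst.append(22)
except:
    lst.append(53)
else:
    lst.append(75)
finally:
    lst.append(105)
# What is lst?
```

Step-by-step execution trace:
1. try: `lst.append(22)` → lst = [22]. No exception raised.
2. `except` is skipped.
3. `else` runs: `lst.append(75)` → lst = [22, 75].
4. `finally` always runs: `lst.append(105)` → lst = [22, 75, 105].
Result: [22, 75, 105]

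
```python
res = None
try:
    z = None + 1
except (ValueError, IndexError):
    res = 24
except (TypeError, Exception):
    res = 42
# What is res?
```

Step-by-step execution trace:
1. `z = None + 1` raises TypeError.
2. `except (ValueError, IndexError)` does not match TypeError; skipped.
3. `except (TypeError, Exception)` matches (TypeError is in the tuple) → res = 42.
Result: 42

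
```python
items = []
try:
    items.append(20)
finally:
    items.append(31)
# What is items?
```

Step-by-step execution trace:
1. try: `items.append(20)` → items = [20].
2. The try body completes without raising.
3. finally always runs: `items.append(31)` → items = [20, 31].
Result: [20, 31]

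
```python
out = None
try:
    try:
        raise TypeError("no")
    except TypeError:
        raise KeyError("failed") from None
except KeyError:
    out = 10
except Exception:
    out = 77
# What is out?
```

Step-by-step execution trace:
1. Inner try raises TypeError; inner `except TypeError` catches it.
2. `raise KeyError(...) from None` raises KeyError (from None suppresses __context__, but the active exception is still KeyError).
3. Outer `except KeyError` matches → out = 10.
4. `except Exception` is not reached.
Result: 10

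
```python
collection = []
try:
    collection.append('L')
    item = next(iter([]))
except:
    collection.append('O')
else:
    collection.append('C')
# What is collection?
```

Step-by-step execution trace:
1. try: `collection.append('L')` → collection = ['L'].
2. `item = next(iter([]))` raises StopIteration.
3. bare `except` matches → `collection.append('O')` → collection = ['L', 'O'].
4. `else` is skipped (an exception was raised).
Result: ['L', 'O']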